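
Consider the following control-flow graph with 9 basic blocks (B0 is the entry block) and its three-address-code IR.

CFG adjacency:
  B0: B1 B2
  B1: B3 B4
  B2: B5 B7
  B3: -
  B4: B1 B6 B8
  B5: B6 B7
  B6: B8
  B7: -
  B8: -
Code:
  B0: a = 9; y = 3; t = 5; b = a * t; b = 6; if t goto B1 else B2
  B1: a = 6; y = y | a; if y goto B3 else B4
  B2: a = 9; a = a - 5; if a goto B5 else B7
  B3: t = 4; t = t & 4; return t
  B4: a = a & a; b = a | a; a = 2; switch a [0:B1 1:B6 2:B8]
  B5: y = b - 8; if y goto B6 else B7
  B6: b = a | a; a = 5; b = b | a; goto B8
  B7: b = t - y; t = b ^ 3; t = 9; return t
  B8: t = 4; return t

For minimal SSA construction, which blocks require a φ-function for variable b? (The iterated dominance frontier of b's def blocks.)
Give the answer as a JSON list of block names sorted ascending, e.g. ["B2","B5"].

idom tree: B1←B0 B2←B0 B3←B1 B4←B1 B5←B2 B6←B0 B7←B2 B8←B0
Join-block Dom:
  B1: preds {B0,B4}: {B0} ∩ {B0,B1,B4} = {B0}; idom=B0
  B6: preds {B4,B5}: {B0,B1,B4} ∩ {B0,B2,B5} = {B0}; idom=B0
  B7: preds {B2,B5}: {B0,B2} ∩ {B0,B2,B5} = {B0,B2}; idom=B2
  B8: preds {B4,B6}: {B0,B1,B4} ∩ {B0,B6} = {B0}; idom=B0

DF derivation:
  join B1 pred B0: · stop@B0
  join B1 pred B4: B4→B1 stop@B0
  join B6 pred B4: B4→B1 stop@B0
  join B6 pred B5: B5→B2 stop@B0
  join B7 pred B2: · stop@B2
  join B7 pred B5: B5 stop@B2
  join B8 pred B4: B4→B1 stop@B0
  join B8 pred B6: B6 stop@B0
  B0 → ∅
  B1 → {B1,B6,B8}
  B2 → {B6}
  B3 → ∅
  B4 → {B1,B6,B8}
  B5 → {B6,B7}
  B6 → {B8}
  B7 → ∅
  B8 → ∅

φ for b: defs {B0,B4,B6,B7}
  DF⁺ = {B1,B6,B8}

Answer: ["B1", "B6", "B8"]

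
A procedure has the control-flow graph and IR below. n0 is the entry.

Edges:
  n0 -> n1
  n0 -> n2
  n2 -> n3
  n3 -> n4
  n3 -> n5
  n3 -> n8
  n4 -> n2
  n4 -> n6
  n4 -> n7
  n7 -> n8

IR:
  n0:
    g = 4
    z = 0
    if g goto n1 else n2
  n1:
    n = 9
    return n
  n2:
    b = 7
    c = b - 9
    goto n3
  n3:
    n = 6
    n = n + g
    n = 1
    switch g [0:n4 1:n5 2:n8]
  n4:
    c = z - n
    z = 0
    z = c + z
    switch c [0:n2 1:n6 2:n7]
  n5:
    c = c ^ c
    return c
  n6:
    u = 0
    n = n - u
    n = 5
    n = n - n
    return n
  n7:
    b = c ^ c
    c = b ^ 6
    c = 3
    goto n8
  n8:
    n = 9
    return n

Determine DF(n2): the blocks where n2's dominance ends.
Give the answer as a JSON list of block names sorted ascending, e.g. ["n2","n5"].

Answer: ["n2"]

Working:
idom tree: n1←n0 n2←n0 n3←n2 n4←n3 n5←n3 n6←n4 n7←n4 n8←n3
Dom at joins:
  n2: preds {n0,n4}: {n0} ∩ {n0,n2,n3,n4} = {n0}; idom=n0
  n8: preds {n3,n7}: {n0,n2,n3} ∩ {n0,n2,n3,n4,n7} = {n0,n2,n3}; idom=n3

DF derivation:
  join n2 pred n0: · stop@n0
  join n2 pred n4: n4→n3→n2 stop@n0
  join n8 pred n3: · stop@n3
  join n8 pred n7: n7→n4 stop@n3
  DF(n0)=∅
  DF(n1)=∅
  DF(n2)={n2}
  DF(n3)={n2}
  DF(n4)={n2,n8}
  DF(n5)=∅
  DF(n6)=∅
  DF(n7)={n8}
  DF(n8)=∅

DF(n2) = ["n2"]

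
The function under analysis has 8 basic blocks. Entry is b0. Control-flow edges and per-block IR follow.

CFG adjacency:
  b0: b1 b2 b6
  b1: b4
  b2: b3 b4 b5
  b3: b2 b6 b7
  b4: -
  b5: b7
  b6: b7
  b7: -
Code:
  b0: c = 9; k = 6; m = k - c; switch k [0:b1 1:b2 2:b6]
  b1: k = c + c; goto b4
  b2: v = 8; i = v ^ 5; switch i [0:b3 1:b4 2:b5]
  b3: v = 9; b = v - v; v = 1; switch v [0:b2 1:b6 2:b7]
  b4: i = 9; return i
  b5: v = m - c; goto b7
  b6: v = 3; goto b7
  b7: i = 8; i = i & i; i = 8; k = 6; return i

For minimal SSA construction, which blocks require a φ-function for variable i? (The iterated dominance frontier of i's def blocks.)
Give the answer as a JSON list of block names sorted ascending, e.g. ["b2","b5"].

Answer: ["b2", "b4", "b6", "b7"]

Working:
idom tree: b1←b0 b2←b0 b3←b2 b4←b0 b5←b2 b6←b0 b7←b0
Join-block Dom:
  b2: preds {b0,b3}: {b0} ∩ {b0,b2,b3} = {b0}; idom=b0
  b4: preds {b1,b2}: {b0,b1} ∩ {b0,b2} = {b0}; idom=b0
  b6: preds {b0,b3}: {b0} ∩ {b0,b2,b3} = {b0}; idom=b0
  b7: preds {b3,b5,b6}: {b0,b2,b3} ∩ {b0,b2,b5} ∩ {b0,b6} = {b0}; idom=b0

Frontier:
  b2←b0: walk · to b0
  b2←b3: walk b3→b2 to b0
  b4←b1: walk b1 to b0
  b4←b2: walk b2 to b0
  b6←b0: walk · to b0
  b6←b3: walk b3→b2 to b0
  b7←b3: walk b3→b2 to b0
  b7←b5: walk b5→b2 to b0
  b7←b6: walk b6 to b0
  b0 → ∅
  b1 → {b4}
  b2 → {b2,b4,b6,b7}
  b3 → {b2,b6,b7}
  b4 → ∅
  b5 → {b7}
  b6 → {b7}
  b7 → ∅

φ for i: defs {b2,b4,b7}
  DF⁺ = {b2,b4,b6,b7}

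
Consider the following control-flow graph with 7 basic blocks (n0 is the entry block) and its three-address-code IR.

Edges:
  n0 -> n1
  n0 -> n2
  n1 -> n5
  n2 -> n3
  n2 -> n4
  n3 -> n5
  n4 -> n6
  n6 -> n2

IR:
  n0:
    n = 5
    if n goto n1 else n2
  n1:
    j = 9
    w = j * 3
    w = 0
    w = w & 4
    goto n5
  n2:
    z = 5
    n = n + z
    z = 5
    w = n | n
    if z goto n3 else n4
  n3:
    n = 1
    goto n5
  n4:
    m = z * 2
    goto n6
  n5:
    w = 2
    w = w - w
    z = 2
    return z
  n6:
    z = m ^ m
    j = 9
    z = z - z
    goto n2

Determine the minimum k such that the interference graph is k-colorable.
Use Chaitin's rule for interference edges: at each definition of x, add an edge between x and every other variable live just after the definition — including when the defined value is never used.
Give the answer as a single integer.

Answer: 3

Analysis:
Per-block:
  n0: def={n} ue=∅
  n1: def={j,w} ue=∅
  n2: def={n,w,z} ue={n}
  n3: def={n} ue=∅
  n4: def={m} ue={z}
  n5: def={w,z} ue=∅
  n6: def={j,z} ue={m}

Live sets:
  n0 li=∅ lo={n}
  n1 li=∅ lo=∅
  n2 li={n} lo={n,z}
  n3 li=∅ lo=∅
  n4 li={n,z} lo={m,n}
  n5 li=∅ lo=∅
  n6 li={m,n} lo={n}

Interfere edges:
  j — {n,z}
  m — {n}
  n — {j,m,w,z}
  w — {n,z}
  z — {j,n,w}

Colouring:
  clique {j,n,z} ⇒ need ≥ 3
  assign j→c2 m→c1 n→c0 w→c2 z→c1 — no edge inside a register ⇒ χ ≤ 3
  χ = 3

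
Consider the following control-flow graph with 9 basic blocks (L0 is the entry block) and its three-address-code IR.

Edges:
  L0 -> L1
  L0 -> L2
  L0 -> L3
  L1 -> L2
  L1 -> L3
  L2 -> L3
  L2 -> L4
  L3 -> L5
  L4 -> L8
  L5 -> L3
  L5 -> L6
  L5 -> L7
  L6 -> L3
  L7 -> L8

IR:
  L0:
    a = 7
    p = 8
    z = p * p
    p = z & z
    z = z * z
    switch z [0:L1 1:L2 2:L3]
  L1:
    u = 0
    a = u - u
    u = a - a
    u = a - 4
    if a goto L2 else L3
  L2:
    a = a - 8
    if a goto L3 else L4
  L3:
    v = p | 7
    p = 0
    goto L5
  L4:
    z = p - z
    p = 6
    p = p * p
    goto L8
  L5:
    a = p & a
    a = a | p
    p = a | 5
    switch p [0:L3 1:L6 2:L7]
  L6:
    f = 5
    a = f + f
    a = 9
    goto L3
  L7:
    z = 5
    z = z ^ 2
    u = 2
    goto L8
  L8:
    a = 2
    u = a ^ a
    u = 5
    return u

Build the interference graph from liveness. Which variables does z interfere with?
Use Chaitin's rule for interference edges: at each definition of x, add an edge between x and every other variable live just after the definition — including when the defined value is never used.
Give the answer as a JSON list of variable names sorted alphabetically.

Answer: ["a", "p", "u"]

Derivation:
def/use:
  L0: {a,p,z} / ∅
  L1: {a,u} / ∅
  L2: {a} / {a}
  L3: {p,v} / {p}
  L4: {p,z} / {p,z}
  L5: {a,p} / {a,p}
  L6: {a,f} / ∅
  L7: {u,z} / ∅
  L8: {a,u} / ∅

Liveness:
  L0: in=∅ out={a,p,z}
  L1: in={p,z} out={a,p,z}
  L2: in={a,p,z} out={a,p,z}
  L3: in={a,p} out={a,p}
  L4: in={p,z} out=∅
  L5: in={a,p} out={a,p}
  L6: in={p} out={a,p}
  L7: in=∅ out=∅
  L8: in=∅ out=∅

Conflict graph:
  a: {p,u,v,z}
  f: {p}
  p: {a,f,u,z}
  u: {a,p,z}
  v: {a}
  z: {a,p,u}

N(z) = ["a", "p", "u"]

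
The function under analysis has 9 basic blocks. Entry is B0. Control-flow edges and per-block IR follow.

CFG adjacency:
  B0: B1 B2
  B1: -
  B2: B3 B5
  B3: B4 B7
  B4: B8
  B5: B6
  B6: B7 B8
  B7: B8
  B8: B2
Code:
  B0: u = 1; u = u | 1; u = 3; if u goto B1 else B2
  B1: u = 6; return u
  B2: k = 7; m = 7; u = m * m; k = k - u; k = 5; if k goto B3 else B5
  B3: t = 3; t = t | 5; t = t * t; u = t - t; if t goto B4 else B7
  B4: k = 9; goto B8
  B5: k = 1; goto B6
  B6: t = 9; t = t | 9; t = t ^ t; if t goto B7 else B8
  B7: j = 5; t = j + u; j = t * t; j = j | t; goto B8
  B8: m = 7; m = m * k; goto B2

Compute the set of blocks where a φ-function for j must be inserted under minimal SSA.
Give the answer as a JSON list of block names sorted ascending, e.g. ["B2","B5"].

idom tree: B1←B0 B2←B0 B3←B2 B4←B3 B5←B2 B6←B5 B7←B2 B8←B2
Dom∩ at merges:
  B2: preds {B0,B8}: {B0} ∩ {B0,B2,B8} = {B0}; idom=B0
  B7: preds {B3,B6}: {B0,B2,B3} ∩ {B0,B2,B5,B6} = {B0,B2}; idom=B2
  B8: preds {B4,B6,B7}: {B0,B2,B3,B4} ∩ {B0,B2,B5,B6} ∩ {B0,B2,B7} = {B0,B2}; idom=B2

DF derivation:
  B2←B0: walk · to B0
  B2←B8: walk B8→B2 to B0
  B7←B3: walk B3 to B2
  B7←B6: walk B6→B5 to B2
  B8←B4: walk B4→B3 to B2
  B8←B6: walk B6→B5 to B2
  B8←B7: walk B7 to B2
  DF(B0)=∅
  DF(B1)=∅
  DF(B2)={B2}
  DF(B3)={B7,B8}
  DF(B4)={B8}
  DF(B5)={B7,B8}
  DF(B6)={B7,B8}
  DF(B7)={B8}
  DF(B8)={B2}

φ for j: defs {B7}
  DF⁺ = {B2,B8}

Answer: ["B2", "B8"]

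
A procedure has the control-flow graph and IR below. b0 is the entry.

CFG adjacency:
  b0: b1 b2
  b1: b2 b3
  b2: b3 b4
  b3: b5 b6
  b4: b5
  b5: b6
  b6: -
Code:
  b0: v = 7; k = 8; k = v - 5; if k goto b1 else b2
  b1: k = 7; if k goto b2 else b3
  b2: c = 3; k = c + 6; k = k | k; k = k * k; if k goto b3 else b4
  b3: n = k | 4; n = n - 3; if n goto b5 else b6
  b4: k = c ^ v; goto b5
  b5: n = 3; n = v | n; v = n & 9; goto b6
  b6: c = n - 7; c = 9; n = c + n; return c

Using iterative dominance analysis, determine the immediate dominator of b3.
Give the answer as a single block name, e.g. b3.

idom tree: b1←b0 b2←b0 b3←b0 b4←b2 b5←b0 b6←b0
Dom at joins:
  b2: preds {b0,b1}: {b0} ∩ {b0,b1} = {b0}; idom=b0
  b3: preds {b1,b2}: {b0,b1} ∩ {b0,b2} = {b0}; idom=b0
  b5: preds {b3,b4}: {b0,b3} ∩ {b0,b2,b4} = {b0}; idom=b0
  b6: preds {b3,b5}: {b0,b3} ∩ {b0,b5} = {b0}; idom=b0

idom(b3) = b0

Answer: b0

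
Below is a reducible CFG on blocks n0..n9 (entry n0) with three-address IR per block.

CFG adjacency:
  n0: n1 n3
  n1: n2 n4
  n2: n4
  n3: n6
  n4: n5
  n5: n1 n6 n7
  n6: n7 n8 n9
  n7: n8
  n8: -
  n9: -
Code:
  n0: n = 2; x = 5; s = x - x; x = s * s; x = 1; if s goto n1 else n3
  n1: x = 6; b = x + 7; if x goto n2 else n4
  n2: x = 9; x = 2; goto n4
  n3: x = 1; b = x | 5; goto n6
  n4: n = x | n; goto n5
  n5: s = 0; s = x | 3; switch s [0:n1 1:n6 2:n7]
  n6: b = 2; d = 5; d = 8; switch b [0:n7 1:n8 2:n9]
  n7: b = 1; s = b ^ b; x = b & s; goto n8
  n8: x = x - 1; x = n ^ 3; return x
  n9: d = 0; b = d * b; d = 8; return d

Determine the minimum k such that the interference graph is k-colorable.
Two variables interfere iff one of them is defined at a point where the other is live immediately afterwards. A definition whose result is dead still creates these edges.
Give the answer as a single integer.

def/use:
  n0: def={n,s,x} ue=∅
  n1: def={b,x} ue=∅
  n2: def={x} ue=∅
  n3: def={b,x} ue=∅
  n4: def={n} ue={n,x}
  n5: def={s} ue={x}
  n6: def={b,d} ue=∅
  n7: def={b,s,x} ue=∅
  n8: def={x} ue={n,x}
  n9: def={b,d} ue={b}

Backward fixpoint:
  n0: in=∅ out={n}
  n1: in={n} out={n,x}
  n2: in={n} out={n,x}
  n3: in={n} out={n,x}
  n4: in={n,x} out={n,x}
  n5: in={n,x} out={n,x}
  n6: in={n,x} out={b,n,x}
  n7: in={n} out={n,x}
  n8: in={n,x} out=∅
  n9: in={b} out=∅

Conflict graph:
  b↔{d,n,s,x}
  d↔{b,n,x}
  n↔{b,d,s,x}
  s↔{b,n,x}
  x↔{b,d,n,s}

Chromatic number:
  {b,d,n,x} pairwise interfere (4-clique) ⇒ χ ≥ 4
  4-colouring: c0={b}  c1={n}  c2={x}  c3={d,s}
  χ = 4

Answer: 4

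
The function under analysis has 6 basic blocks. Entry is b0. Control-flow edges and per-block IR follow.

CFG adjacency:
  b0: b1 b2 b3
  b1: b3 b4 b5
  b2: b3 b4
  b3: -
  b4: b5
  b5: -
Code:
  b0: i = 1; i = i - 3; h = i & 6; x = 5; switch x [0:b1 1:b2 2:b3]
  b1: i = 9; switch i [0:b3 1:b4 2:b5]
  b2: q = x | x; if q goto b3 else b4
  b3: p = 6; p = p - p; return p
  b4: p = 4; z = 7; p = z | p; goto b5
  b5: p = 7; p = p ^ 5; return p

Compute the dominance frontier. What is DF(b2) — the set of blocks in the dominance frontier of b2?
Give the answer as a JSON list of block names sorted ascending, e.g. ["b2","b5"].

Answer: ["b3", "b4"]

Derivation:
idom tree: b1←b0 b2←b0 b3←b0 b4←b0 b5←b0
Dom∩ at merges:
  b3: preds {b0,b1,b2}: {b0} ∩ {b0,b1} ∩ {b0,b2} = {b0}; idom=b0
  b4: preds {b1,b2}: {b0,b1} ∩ {b0,b2} = {b0}; idom=b0
  b5: preds {b1,b4}: {b0,b1} ∩ {b0,b4} = {b0}; idom=b0

Frontier:
  join b3 pred b0: · stop@b0
  join b3 pred b1: b1 stop@b0
  join b3 pred b2: b2 stop@b0
  join b4 pred b1: b1 stop@b0
  join b4 pred b2: b2 stop@b0
  join b5 pred b1: b1 stop@b0
  join b5 pred b4: b4 stop@b0
  b0 → ∅
  b1 → {b3,b4,b5}
  b2 → {b3,b4}
  b3 → ∅
  b4 → {b5}
  b5 → ∅

DF(b2) = ["b3", "b4"]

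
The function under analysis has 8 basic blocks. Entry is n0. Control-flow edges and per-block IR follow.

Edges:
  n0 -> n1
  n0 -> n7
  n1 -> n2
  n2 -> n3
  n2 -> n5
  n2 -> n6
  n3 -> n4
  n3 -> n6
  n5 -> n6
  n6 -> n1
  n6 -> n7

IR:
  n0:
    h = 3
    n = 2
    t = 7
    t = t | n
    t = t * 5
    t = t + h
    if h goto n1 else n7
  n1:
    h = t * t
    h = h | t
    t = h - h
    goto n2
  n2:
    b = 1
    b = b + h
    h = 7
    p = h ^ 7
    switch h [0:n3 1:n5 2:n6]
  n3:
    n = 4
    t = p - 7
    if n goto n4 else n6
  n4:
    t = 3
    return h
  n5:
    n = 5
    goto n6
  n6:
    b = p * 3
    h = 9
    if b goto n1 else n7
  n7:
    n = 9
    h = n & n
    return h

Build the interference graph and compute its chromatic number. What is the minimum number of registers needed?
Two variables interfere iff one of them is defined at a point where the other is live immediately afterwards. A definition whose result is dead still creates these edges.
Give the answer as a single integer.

Per-block:
  n0 def {h,n,t} use ∅
  n1 def {h,t} use {t}
  n2 def {b,h,p} use {h}
  n3 def {n,t} use {p}
  n4 def {t} use {h}
  n5 def {n} use ∅
  n6 def {b,h} use {p}
  n7 def {h,n} use ∅

Backward fixpoint:
  n0 li=∅ lo={t}
  n1 li={t} lo={h,t}
  n2 li={h,t} lo={h,p,t}
  n3 li={h,p} lo={h,p,t}
  n4 li={h} lo=∅
  n5 li={p,t} lo={p,t}
  n6 li={p,t} lo={t}
  n7 li=∅ lo=∅

Interfere edges:
  b: {h,t}
  h: {b,n,p,t}
  n: {h,p,t}
  p: {h,n,t}
  t: {b,h,n,p}

Chromatic number:
  {h,n,p,t} pairwise interfere (4-clique) ⇒ χ ≥ 4
  assign b→R2 h→R0 n→R2 p→R3 t→R1 — no edge inside a register ⇒ χ ≤ 4
  χ = 4

Answer: 4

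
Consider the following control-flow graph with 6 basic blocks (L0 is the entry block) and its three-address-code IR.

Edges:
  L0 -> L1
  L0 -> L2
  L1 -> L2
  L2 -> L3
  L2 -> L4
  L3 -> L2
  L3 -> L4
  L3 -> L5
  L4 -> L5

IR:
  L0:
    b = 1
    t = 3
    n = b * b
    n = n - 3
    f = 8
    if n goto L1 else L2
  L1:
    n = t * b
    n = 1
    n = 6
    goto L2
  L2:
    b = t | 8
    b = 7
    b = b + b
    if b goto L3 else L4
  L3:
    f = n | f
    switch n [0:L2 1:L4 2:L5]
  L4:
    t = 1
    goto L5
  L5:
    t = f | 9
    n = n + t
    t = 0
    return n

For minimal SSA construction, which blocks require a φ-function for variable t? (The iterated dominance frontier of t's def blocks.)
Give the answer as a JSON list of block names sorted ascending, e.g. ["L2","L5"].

Answer: ["L5"]

Analysis:
idom tree: L1←L0 L2←L0 L3←L2 L4←L2 L5←L2
Dom at joins:
  L2: preds {L0,L1,L3}: {L0} ∩ {L0,L1} ∩ {L0,L2,L3} = {L0}; idom=L0
  L4: preds {L2,L3}: {L0,L2} ∩ {L0,L2,L3} = {L0,L2}; idom=L2
  L5: preds {L3,L4}: {L0,L2,L3} ∩ {L0,L2,L4} = {L0,L2}; idom=L2

DF derivation:
  join L2 pred L0: · stop@L0
  join L2 pred L1: L1 stop@L0
  join L2 pred L3: L3→L2 stop@L0
  join L4 pred L2: · stop@L2
  join L4 pred L3: L3 stop@L2
  join L5 pred L3: L3 stop@L2
  join L5 pred L4: L4 stop@L2
  DF(L0)=∅
  DF(L1)={L2}
  DF(L2)={L2}
  DF(L3)={L2,L4,L5}
  DF(L4)={L5}
  DF(L5)=∅

φ for t: defs {L0,L4,L5}
  DF⁺ = {L5}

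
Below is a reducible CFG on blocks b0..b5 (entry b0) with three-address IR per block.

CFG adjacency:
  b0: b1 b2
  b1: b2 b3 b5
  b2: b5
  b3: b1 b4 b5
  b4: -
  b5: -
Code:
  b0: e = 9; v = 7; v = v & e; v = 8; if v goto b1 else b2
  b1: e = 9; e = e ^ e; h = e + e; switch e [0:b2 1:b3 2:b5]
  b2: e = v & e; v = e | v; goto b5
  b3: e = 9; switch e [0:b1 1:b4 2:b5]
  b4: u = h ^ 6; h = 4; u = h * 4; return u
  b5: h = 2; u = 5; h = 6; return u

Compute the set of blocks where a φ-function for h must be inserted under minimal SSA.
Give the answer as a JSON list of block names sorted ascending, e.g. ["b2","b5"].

Answer: ["b1", "b2", "b5"]

Analysis:
idom tree: b1←b0 b2←b0 b3←b1 b4←b3 b5←b0
Dom∩ at merges:
  b1: preds {b0,b3}: {b0} ∩ {b0,b1,b3} = {b0}; idom=b0
  b2: preds {b0,b1}: {b0} ∩ {b0,b1} = {b0}; idom=b0
  b5: preds {b1,b2,b3}: {b0,b1} ∩ {b0,b2} ∩ {b0,b1,b3} = {b0}; idom=b0

DF derivation:
  b1←b0: walk · to b0
  b1←b3: walk b3→b1 to b0
  b2←b0: walk · to b0
  b2←b1: walk b1 to b0
  b5←b1: walk b1 to b0
  b5←b2: walk b2 to b0
  b5←b3: walk b3→b1 to b0
  b0: DF=∅
  b1: DF={b1,b2,b5}
  b2: DF={b5}
  b3: DF={b1,b5}
  b4: DF=∅
  b5: DF=∅

φ for h: defs {b1,b4,b5}
  DF⁺ = {b1,b2,b5}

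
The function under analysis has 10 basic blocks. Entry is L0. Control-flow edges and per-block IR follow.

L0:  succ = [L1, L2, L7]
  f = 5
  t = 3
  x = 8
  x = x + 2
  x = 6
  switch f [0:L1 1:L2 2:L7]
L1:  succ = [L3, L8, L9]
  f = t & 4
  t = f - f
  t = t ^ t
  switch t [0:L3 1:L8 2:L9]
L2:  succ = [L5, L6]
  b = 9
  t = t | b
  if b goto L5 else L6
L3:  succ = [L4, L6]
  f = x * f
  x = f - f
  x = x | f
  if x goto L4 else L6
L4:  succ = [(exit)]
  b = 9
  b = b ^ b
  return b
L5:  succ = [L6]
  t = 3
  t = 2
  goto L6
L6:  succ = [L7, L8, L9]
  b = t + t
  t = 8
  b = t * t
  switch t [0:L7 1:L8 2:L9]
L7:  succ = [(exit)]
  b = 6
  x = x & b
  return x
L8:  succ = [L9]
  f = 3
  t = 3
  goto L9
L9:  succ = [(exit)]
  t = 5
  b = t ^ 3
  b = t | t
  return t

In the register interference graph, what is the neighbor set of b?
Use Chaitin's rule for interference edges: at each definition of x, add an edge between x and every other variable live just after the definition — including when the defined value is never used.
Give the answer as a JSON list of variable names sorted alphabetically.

def/use:
  L0 def {f,t,x} use ∅
  L1 def {f,t} use {t}
  L2 def {b,t} use {t}
  L3 def {f,x} use {f,x}
  L4 def {b} use ∅
  L5 def {t} use ∅
  L6 def {b,t} use {t}
  L7 def {b,x} use {x}
  L8 def {f,t} use ∅
  L9 def {b,t} use ∅

Liveness:
  L0 li=∅ lo={t,x}
  L1 li={t,x} lo={f,t,x}
  L2 li={t,x} lo={t,x}
  L3 li={f,t,x} lo={t,x}
  L4 li=∅ lo=∅
  L5 li={x} lo={t,x}
  L6 li={t,x} lo={x}
  L7 li={x} lo=∅
  L8 li=∅ lo=∅
  L9 li=∅ lo=∅

Interference:
  b: {t,x}
  f: {t,x}
  t: {b,f,x}
  x: {b,f,t}

N(b) = ["t", "x"]

Answer: ["t", "x"]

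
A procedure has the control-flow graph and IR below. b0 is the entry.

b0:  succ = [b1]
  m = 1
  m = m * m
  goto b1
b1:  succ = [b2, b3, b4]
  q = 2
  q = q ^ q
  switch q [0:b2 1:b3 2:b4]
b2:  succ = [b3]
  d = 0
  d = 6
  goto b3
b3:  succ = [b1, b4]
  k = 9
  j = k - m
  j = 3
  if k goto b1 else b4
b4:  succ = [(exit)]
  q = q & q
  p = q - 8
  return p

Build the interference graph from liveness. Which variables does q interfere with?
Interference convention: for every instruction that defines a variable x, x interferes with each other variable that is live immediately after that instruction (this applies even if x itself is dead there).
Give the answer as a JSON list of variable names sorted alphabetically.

Answer: ["d", "j", "k", "m"]

Derivation:
Per-block:
  b0 def {m} use ∅
  b1 def {q} use ∅
  b2 def {d} use ∅
  b3 def {j,k} use {m}
  b4 def {p,q} use {q}

Backward fixpoint:
  live b0: ∅→{m}
  live b1: {m}→{m,q}
  live b2: {m,q}→{m,q}
  live b3: {m,q}→{m,q}
  live b4: {q}→∅

Interference:
  d↔{m,q}
  j↔{k,m,q}
  k↔{j,m,q}
  m↔{d,j,k,q}
  p↔∅
  q↔{d,j,k,m}

N(q) = ["d", "j", "k", "m"]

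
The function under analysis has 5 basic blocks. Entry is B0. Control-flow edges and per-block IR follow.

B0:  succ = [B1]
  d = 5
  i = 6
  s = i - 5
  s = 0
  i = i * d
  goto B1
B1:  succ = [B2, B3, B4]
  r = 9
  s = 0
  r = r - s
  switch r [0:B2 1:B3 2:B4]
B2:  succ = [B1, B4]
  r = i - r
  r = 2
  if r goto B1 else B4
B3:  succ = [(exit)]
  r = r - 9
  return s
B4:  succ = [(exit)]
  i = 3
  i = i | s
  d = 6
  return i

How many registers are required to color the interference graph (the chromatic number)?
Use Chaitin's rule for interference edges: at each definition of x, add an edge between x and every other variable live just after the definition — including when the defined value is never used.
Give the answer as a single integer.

def/use:
  B0: {d,i,s} / ∅
  B1: {r,s} / ∅
  B2: {r} / {i,r}
  B3: {r} / {r,s}
  B4: {d,i} / {s}

Live sets:
  B0: in=∅ out={i}
  B1: in={i} out={i,r,s}
  B2: in={i,r,s} out={i,s}
  B3: in={r,s} out=∅
  B4: in={s} out=∅

Interfere edges:
  d: {i,s}
  i: {d,r,s}
  r: {i,s}
  s: {d,i,r}

Colouring:
  {d,i,s} pairwise interfere (3-clique) ⇒ χ ≥ 3
  3-colouring: R0={i}  R1={s}  R2={d,r}
  χ = 3

Answer: 3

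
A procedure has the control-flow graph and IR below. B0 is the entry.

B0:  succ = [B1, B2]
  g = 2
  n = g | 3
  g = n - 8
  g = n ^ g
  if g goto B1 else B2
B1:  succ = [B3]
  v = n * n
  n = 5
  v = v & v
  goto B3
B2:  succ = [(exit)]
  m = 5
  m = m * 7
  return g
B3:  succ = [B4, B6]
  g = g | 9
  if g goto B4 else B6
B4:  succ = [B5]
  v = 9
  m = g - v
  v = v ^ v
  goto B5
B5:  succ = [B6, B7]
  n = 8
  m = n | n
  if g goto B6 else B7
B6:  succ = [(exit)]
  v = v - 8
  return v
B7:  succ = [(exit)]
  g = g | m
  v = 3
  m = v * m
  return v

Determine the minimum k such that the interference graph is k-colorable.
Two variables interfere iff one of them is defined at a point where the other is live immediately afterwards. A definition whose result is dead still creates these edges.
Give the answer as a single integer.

Answer: 3

Working:
Block summaries:
  B0: {g,n} / ∅
  B1: {n,v} / {n}
  B2: {m} / {g}
  B3: {g} / {g}
  B4: {m,v} / {g}
  B5: {m,n} / {g}
  B6: {v} / {v}
  B7: {g,m,v} / {g,m}

Backward fixpoint:
  live B0: ∅→{g,n}
  live B1: {g,n}→{g,v}
  live B2: {g}→∅
  live B3: {g,v}→{g,v}
  live B4: {g}→{g,v}
  live B5: {g,v}→{g,m,v}
  live B6: {v}→∅
  live B7: {g,m}→∅

Interfere edges:
  g↔{m,n,v}
  m↔{g,v}
  n↔{g,v}
  v↔{g,m,n}

Colouring:
  clique {g,m,v} ⇒ need ≥ 3
  3-colouring: r0={g}  r1={v}  r2={m,n}
  χ = 3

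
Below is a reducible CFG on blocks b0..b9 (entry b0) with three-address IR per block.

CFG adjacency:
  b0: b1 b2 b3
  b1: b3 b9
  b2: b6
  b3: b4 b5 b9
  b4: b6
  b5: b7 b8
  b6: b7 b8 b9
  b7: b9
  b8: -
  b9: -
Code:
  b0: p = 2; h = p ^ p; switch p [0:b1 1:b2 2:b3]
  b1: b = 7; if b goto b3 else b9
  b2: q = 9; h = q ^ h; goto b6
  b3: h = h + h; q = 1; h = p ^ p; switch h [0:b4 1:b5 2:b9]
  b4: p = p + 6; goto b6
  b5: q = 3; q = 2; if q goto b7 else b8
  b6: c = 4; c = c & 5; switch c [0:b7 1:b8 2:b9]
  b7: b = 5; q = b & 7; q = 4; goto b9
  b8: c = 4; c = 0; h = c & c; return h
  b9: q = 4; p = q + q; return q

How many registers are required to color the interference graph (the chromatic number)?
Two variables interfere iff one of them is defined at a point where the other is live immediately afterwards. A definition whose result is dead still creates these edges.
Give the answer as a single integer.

def/use:
  b0: def={h,p} ue=∅
  b1: def={b} ue=∅
  b2: def={h,q} ue={h}
  b3: def={h,q} ue={h,p}
  b4: def={p} ue={p}
  b5: def={q} ue=∅
  b6: def={c} ue=∅
  b7: def={b,q} ue=∅
  b8: def={c,h} ue=∅
  b9: def={p,q} ue=∅

Live sets:
  live b0: ∅→{h,p}
  live b1: {h,p}→{h,p}
  live b2: {h}→∅
  live b3: {h,p}→{p}
  live b4: {p}→∅
  live b5: ∅→∅
  live b6: ∅→∅
  live b7: ∅→∅
  live b8: ∅→∅
  live b9: ∅→∅

Conflict graph:
  b: {h,p}
  c: ∅
  h: {b,p,q}
  p: {b,h,q}
  q: {h,p}

Colouring:
  clique {b,h,p} ⇒ need ≥ 3
  assign b→r2 c→r0 h→r0 p→r1 q→r2 — no edge inside a register ⇒ χ ≤ 3
  χ = 3

Answer: 3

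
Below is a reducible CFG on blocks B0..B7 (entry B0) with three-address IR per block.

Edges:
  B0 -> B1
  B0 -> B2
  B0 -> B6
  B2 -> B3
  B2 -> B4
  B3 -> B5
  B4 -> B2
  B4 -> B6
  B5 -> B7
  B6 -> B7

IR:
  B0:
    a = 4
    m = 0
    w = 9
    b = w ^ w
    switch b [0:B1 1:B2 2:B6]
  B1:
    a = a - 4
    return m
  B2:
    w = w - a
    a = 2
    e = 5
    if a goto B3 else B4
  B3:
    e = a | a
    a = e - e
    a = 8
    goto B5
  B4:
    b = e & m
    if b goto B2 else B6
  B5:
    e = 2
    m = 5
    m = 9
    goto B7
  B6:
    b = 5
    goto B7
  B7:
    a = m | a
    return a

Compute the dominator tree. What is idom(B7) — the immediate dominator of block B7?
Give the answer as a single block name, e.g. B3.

idom tree: B1←B0 B2←B0 B3←B2 B4←B2 B5←B3 B6←B0 B7←B0
Join-block Dom:
  B2: preds {B0,B4}: {B0} ∩ {B0,B2,B4} = {B0}; idom=B0
  B6: preds {B0,B4}: {B0} ∩ {B0,B2,B4} = {B0}; idom=B0
  B7: preds {B5,B6}: {B0,B2,B3,B5} ∩ {B0,B6} = {B0}; idom=B0

idom(B7) = B0

Answer: B0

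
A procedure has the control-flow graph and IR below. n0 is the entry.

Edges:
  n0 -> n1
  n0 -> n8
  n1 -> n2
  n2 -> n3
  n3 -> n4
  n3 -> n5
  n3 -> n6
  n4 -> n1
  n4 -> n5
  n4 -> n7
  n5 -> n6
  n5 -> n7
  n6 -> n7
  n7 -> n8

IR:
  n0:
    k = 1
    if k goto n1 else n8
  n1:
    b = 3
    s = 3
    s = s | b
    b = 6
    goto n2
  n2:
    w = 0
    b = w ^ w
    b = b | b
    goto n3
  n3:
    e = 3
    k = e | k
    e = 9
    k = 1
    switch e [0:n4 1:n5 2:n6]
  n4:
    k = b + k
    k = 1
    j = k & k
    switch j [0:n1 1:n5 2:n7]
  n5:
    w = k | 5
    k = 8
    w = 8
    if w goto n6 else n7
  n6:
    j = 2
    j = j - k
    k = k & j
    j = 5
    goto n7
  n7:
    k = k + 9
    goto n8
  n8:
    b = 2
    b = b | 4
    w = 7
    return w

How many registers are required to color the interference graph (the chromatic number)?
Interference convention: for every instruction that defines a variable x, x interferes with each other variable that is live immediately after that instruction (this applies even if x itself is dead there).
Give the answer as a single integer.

Per-block:
  n0: {k} / ∅
  n1: {b,s} / ∅
  n2: {b,w} / ∅
  n3: {e,k} / {k}
  n4: {j,k} / {b,k}
  n5: {k,w} / {k}
  n6: {j,k} / {k}
  n7: {k} / {k}
  n8: {b,w} / ∅

Backward fixpoint:
  live n0: ∅→{k}
  live n1: {k}→{k}
  live n2: {k}→{b,k}
  live n3: {b,k}→{b,k}
  live n4: {b,k}→{k}
  live n5: {k}→{k}
  live n6: {k}→{k}
  live n7: {k}→∅
  live n8: ∅→∅

Interfere edges:
  b — {e,k,s}
  e — {b,k}
  j — {k}
  k — {b,e,j,s,w}
  s — {b,k}
  w — {k}

Registers:
  {b,e,k} pairwise interfere (3-clique) ⇒ χ ≥ 3
  3-colouring: c0={k}  c1={b,j,w}  c2={e,s}
  χ = 3

Answer: 3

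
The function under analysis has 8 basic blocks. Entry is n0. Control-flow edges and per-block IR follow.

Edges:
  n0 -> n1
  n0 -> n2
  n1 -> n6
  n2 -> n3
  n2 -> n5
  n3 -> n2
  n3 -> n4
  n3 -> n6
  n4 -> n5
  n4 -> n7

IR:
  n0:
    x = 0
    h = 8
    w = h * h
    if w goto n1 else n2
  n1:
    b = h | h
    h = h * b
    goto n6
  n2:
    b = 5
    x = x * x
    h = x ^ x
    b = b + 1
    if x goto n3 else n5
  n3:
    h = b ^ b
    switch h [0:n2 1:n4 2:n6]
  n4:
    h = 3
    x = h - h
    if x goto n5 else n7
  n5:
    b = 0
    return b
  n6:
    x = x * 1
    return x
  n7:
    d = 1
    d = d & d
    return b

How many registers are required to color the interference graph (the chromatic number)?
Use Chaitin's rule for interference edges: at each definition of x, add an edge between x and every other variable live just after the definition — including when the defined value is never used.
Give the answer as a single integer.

def/use:
  n0: def={h,w,x} ue=∅
  n1: def={b,h} ue={h}
  n2: def={b,h,x} ue={x}
  n3: def={h} ue={b}
  n4: def={h,x} ue=∅
  n5: def={b} ue=∅
  n6: def={x} ue={x}
  n7: def={d} ue={b}

Liveness:
  n0: in=∅ out={h,x}
  n1: in={h,x} out={x}
  n2: in={x} out={b,x}
  n3: in={b,x} out={b,x}
  n4: in={b} out={b}
  n5: in=∅ out=∅
  n6: in={x} out=∅
  n7: in={b} out=∅

Interfere edges:
  b — {d,h,x}
  d — {b}
  h — {b,w,x}
  w — {h,x}
  x — {b,h,w}

Colouring:
  {b,h,x} pairwise interfere (3-clique) ⇒ χ ≥ 3
  3-colouring: r0={b,w}  r1={d,h}  r2={x}
  χ = 3

Answer: 3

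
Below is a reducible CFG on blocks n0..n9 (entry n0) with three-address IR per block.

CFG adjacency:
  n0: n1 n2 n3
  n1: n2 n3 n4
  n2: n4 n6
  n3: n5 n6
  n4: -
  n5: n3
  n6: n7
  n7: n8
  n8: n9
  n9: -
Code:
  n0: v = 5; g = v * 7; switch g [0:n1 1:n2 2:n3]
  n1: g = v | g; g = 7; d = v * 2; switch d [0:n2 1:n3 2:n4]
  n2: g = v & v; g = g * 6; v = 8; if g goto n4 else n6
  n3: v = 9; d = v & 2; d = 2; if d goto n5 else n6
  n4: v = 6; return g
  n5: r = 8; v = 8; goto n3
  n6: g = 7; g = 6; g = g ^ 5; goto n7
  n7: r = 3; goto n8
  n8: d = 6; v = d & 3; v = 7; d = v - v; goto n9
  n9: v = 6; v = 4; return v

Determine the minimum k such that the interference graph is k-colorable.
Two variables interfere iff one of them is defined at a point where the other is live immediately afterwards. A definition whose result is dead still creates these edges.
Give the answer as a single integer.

Answer: 3

Analysis:
def/use:
  n0: def={g,v} ue=∅
  n1: def={d,g} ue={g,v}
  n2: def={g,v} ue={v}
  n3: def={d,v} ue=∅
  n4: def={v} ue={g}
  n5: def={r,v} ue=∅
  n6: def={g} ue=∅
  n7: def={r} ue=∅
  n8: def={d,v} ue=∅
  n9: def={v} ue=∅

Backward fixpoint:
  n0 li=∅ lo={g,v}
  n1 li={g,v} lo={g,v}
  n2 li={v} lo={g}
  n3 li=∅ lo=∅
  n4 li={g} lo=∅
  n5 li=∅ lo=∅
  n6 li=∅ lo=∅
  n7 li=∅ lo=∅
  n8 li=∅ lo=∅
  n9 li=∅ lo=∅

Interfere edges:
  d↔{g,v}
  g↔{d,v}
  r↔∅
  v↔{d,g}

Chromatic number:
  clique {d,g,v} ⇒ need ≥ 3
  assign d→R0 g→R1 r→R0 v→R2 — no edge inside a register ⇒ χ ≤ 3
  χ = 3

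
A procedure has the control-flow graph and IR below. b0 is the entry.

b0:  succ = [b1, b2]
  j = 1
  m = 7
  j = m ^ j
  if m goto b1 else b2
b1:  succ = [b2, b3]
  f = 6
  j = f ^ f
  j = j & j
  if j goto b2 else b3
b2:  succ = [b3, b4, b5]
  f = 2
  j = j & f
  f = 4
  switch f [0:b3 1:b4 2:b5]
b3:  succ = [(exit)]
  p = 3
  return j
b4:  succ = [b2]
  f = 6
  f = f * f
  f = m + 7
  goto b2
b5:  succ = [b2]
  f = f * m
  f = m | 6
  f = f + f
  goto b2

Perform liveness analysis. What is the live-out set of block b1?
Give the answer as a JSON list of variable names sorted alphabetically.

Block summaries:
  b0: {j,m} / ∅
  b1: {f,j} / ∅
  b2: {f,j} / {j}
  b3: {p} / {j}
  b4: {f} / {m}
  b5: {f} / {f,m}

Backward fixpoint:
  b0 li=∅ lo={j,m}
  b1 li={m} lo={j,m}
  b2 li={j,m} lo={f,j,m}
  b3 li={j} lo=∅
  b4 li={j,m} lo={j,m}
  b5 li={f,j,m} lo={j,m}

live-out(b1) = ["j", "m"]

Answer: ["j", "m"]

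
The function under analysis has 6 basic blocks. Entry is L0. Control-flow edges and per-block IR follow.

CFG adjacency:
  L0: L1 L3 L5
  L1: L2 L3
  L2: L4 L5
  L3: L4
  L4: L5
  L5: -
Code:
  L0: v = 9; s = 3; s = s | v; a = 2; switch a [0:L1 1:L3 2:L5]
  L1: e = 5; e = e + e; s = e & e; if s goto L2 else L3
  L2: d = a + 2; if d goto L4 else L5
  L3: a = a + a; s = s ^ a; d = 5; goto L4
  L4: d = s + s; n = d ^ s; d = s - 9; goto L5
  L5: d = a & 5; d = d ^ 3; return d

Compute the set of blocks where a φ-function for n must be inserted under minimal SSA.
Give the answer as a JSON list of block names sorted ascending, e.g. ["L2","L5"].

idom tree: L1←L0 L2←L1 L3←L0 L4←L0 L5←L0
Dom∩ at merges:
  L3: preds {L0,L1}: {L0} ∩ {L0,L1} = {L0}; idom=L0
  L4: preds {L2,L3}: {L0,L1,L2} ∩ {L0,L3} = {L0}; idom=L0
  L5: preds {L0,L2,L4}: {L0} ∩ {L0,L1,L2} ∩ {L0,L4} = {L0}; idom=L0

DF derivation:
  join L3 pred L0: · stop@L0
  join L3 pred L1: L1 stop@L0
  join L4 pred L2: L2→L1 stop@L0
  join L4 pred L3: L3 stop@L0
  join L5 pred L0: · stop@L0
  join L5 pred L2: L2→L1 stop@L0
  join L5 pred L4: L4 stop@L0
  L0: DF=∅
  L1: DF={L3,L4,L5}
  L2: DF={L4,L5}
  L3: DF={L4}
  L4: DF={L5}
  L5: DF=∅

φ for n: defs {L4}
  DF⁺ = {L5}

Answer: ["L5"]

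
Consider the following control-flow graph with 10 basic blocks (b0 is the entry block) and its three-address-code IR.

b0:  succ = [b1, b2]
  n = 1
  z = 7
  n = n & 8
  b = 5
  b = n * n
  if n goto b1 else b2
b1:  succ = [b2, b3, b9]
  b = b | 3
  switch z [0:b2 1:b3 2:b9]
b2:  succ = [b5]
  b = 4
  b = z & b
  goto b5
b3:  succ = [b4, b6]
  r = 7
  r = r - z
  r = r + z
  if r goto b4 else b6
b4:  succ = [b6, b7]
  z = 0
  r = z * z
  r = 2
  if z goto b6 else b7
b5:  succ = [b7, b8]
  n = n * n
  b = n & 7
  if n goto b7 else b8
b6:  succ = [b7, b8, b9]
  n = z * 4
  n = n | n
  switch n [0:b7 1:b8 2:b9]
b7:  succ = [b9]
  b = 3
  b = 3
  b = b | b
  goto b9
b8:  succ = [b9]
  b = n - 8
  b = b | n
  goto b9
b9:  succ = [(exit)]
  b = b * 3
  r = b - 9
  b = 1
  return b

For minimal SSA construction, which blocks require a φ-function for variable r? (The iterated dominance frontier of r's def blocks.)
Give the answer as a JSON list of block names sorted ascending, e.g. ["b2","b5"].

Answer: ["b6", "b7", "b8", "b9"]

Working:
idom tree: b1←b0 b2←b0 b3←b1 b4←b3 b5←b2 b6←b3 b7←b0 b8←b0 b9←b0
Dom∩ at merges:
  b2: preds {b0,b1}: {b0} ∩ {b0,b1} = {b0}; idom=b0
  b6: preds {b3,b4}: {b0,b1,b3} ∩ {b0,b1,b3,b4} = {b0,b1,b3}; idom=b3
  b7: preds {b4,b5,b6}: {b0,b1,b3,b4} ∩ {b0,b2,b5} ∩ {b0,b1,b3,b6} = {b0}; idom=b0
  b8: preds {b5,b6}: {b0,b2,b5} ∩ {b0,b1,b3,b6} = {b0}; idom=b0
  b9: preds {b1,b6,b7,b8}: {b0,b1} ∩ {b0,b1,b3,b6} ∩ {b0,b7} ∩ {b0,b8} = {b0}; idom=b0

DF walk-up:
  join b2 pred b0: · stop@b0
  join b2 pred b1: b1 stop@b0
  join b6 pred b3: · stop@b3
  join b6 pred b4: b4 stop@b3
  join b7 pred b4: b4→b3→b1 stop@b0
  join b7 pred b5: b5→b2 stop@b0
  join b7 pred b6: b6→b3→b1 stop@b0
  join b8 pred b5: b5→b2 stop@b0
  join b8 pred b6: b6→b3→b1 stop@b0
  join b9 pred b1: b1 stop@b0
  join b9 pred b6: b6→b3→b1 stop@b0
  join b9 pred b7: b7 stop@b0
  join b9 pred b8: b8 stop@b0
  b0: DF=∅
  b1: DF={b2,b7,b8,b9}
  b2: DF={b7,b8}
  b3: DF={b7,b8,b9}
  b4: DF={b6,b7}
  b5: DF={b7,b8}
  b6: DF={b7,b8,b9}
  b7: DF={b9}
  b8: DF={b9}
  b9: DF=∅

φ for r: defs {b3,b4,b9}
  DF⁺ = {b6,b7,b8,b9}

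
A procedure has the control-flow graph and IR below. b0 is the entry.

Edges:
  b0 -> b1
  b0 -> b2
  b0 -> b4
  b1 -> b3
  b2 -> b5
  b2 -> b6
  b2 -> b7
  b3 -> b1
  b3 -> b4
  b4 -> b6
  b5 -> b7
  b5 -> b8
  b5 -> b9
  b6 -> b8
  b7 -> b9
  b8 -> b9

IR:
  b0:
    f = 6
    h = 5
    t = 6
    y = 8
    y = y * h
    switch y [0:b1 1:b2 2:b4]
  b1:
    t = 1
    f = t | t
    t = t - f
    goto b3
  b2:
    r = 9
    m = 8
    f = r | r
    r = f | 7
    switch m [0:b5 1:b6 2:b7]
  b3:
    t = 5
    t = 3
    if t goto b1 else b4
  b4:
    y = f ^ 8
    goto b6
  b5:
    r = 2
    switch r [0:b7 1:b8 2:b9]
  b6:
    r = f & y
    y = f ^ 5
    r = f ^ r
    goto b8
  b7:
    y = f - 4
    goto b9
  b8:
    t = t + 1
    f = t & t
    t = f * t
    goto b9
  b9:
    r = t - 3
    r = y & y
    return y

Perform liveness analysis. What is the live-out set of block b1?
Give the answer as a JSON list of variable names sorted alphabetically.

Answer: ["f"]

Working:
def/use:
  b0: def={f,h,t,y} ue=∅
  b1: def={f,t} ue=∅
  b2: def={f,m,r} ue=∅
  b3: def={t} ue=∅
  b4: def={y} ue={f}
  b5: def={r} ue=∅
  b6: def={r,y} ue={f,y}
  b7: def={y} ue={f}
  b8: def={f,t} ue={t}
  b9: def={r} ue={t,y}

Liveness:
  b0: in=∅ out={f,t,y}
  b1: in=∅ out={f}
  b2: in={t,y} out={f,t,y}
  b3: in={f} out={f,t}
  b4: in={f,t} out={f,t,y}
  b5: in={f,t,y} out={f,t,y}
  b6: in={f,t,y} out={t,y}
  b7: in={f,t} out={t,y}
  b8: in={t,y} out={t,y}
  b9: in={t,y} out=∅

live-out(b1) = ["f"]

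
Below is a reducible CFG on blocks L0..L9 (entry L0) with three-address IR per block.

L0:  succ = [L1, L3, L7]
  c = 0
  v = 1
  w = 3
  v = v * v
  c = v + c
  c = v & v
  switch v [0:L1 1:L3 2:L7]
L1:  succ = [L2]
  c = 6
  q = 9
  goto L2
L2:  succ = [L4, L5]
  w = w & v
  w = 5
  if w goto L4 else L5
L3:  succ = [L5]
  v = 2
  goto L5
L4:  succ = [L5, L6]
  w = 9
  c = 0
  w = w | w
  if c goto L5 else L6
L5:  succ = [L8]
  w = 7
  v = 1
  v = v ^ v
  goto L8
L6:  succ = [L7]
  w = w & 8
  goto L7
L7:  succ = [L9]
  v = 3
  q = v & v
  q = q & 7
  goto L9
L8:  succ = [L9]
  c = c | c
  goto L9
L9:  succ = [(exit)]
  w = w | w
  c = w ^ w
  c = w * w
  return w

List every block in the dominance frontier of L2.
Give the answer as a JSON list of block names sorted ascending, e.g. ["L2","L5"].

Answer: ["L5", "L7"]

Working:
idom tree: L1←L0 L2←L1 L3←L0 L4←L2 L5←L0 L6←L4 L7←L0 L8←L5 L9←L0
Dom∩ at merges:
  L5: preds {L2,L3,L4}: {L0,L1,L2} ∩ {L0,L3} ∩ {L0,L1,L2,L4} = {L0}; idom=L0
  L7: preds {L0,L6}: {L0} ∩ {L0,L1,L2,L4,L6} = {L0}; idom=L0
  L9: preds {L7,L8}: {L0,L7} ∩ {L0,L5,L8} = {L0}; idom=L0

DF derivation:
  L5←L2: walk L2→L1 to L0
  L5←L3: walk L3 to L0
  L5←L4: walk L4→L2→L1 to L0
  L7←L0: walk · to L0
  L7←L6: walk L6→L4→L2→L1 to L0
  L9←L7: walk L7 to L0
  L9←L8: walk L8→L5 to L0
  L0 → ∅
  L1 → {L5,L7}
  L2 → {L5,L7}
  L3 → {L5}
  L4 → {L5,L7}
  L5 → {L9}
  L6 → {L7}
  L7 → {L9}
  L8 → {L9}
  L9 → ∅

DF(L2) = ["L5", "L7"]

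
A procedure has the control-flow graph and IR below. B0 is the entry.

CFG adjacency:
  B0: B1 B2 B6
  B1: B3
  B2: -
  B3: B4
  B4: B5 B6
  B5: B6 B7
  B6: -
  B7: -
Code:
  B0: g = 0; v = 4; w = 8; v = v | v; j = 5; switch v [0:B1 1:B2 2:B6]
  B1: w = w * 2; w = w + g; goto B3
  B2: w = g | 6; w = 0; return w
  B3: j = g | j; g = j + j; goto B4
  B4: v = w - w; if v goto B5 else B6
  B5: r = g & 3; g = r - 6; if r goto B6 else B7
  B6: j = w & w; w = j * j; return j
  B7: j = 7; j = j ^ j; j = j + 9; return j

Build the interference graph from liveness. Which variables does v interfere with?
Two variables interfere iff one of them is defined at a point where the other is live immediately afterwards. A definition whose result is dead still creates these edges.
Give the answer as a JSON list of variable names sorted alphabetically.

def/use:
  B0 def {g,j,v,w} use ∅
  B1 def {w} use {g,w}
  B2 def {w} use {g}
  B3 def {g,j} use {g,j}
  B4 def {v} use {w}
  B5 def {g,r} use {g}
  B6 def {j,w} use {w}
  B7 def {j} use ∅

Backward fixpoint:
  B0 li=∅ lo={g,j,w}
  B1 li={g,j,w} lo={g,j,w}
  B2 li={g} lo=∅
  B3 li={g,j,w} lo={g,w}
  B4 li={g,w} lo={g,w}
  B5 li={g,w} lo={w}
  B6 li={w} lo=∅
  B7 li=∅ lo=∅

Conflict graph:
  g — {j,r,v,w}
  j — {g,v,w}
  r — {g,w}
  v — {g,j,w}
  w — {g,j,r,v}

N(v) = ["g", "j", "w"]

Answer: ["g", "j", "w"]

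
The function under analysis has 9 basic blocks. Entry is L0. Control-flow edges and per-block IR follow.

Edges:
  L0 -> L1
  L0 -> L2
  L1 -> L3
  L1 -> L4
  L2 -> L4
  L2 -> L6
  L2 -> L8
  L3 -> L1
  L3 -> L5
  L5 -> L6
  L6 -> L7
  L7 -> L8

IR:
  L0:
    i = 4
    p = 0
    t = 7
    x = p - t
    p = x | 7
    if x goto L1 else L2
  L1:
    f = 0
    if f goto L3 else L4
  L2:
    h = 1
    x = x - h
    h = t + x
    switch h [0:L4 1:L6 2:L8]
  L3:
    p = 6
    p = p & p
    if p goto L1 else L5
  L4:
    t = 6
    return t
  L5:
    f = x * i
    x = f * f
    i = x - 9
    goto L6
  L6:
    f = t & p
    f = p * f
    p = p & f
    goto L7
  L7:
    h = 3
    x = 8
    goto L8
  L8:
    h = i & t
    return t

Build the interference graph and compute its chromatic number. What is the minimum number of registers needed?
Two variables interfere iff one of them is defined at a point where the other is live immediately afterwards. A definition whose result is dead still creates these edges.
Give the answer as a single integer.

Per-block:
  L0: def={i,p,t,x} ue=∅
  L1: def={f} ue=∅
  L2: def={h,x} ue={t,x}
  L3: def={p} ue=∅
  L4: def={t} ue=∅
  L5: def={f,i,x} ue={i,x}
  L6: def={f,p} ue={p,t}
  L7: def={h,x} ue=∅
  L8: def={h} ue={i,t}

Live sets:
  L0 li=∅ lo={i,p,t,x}
  L1 li={i,t,x} lo={i,t,x}
  L2 li={i,p,t,x} lo={i,p,t}
  L3 li={i,t,x} lo={i,p,t,x}
  L4 li=∅ lo=∅
  L5 li={i,p,t,x} lo={i,p,t}
  L6 li={i,p,t} lo={i,t}
  L7 li={i,t} lo={i,t}
  L8 li={i,t} lo=∅

Interfere edges:
  f: {i,p,t,x}
  h: {i,p,t,x}
  i: {f,h,p,t,x}
  p: {f,h,i,t,x}
  t: {f,h,i,p,x}
  x: {f,h,i,p,t}

Colouring:
  clique {f,i,p,t,x} ⇒ need ≥ 5
  assign f→R4 h→R4 i→R0 p→R1 t→R2 x→R3 — no edge inside a register ⇒ χ ≤ 5
  χ = 5

Answer: 5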